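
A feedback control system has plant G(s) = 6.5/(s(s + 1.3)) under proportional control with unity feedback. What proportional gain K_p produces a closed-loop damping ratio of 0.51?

K_p = 0.25

Closed-loop characteristic equation: s² + 1.3s + K_p·6.5 = 0.
So ω_n = √(6.5K_p) and 2ζω_n = 1.3, giving ζ = 1.3/(2√(6.5K_p)).
Setting ζ = 0.51: √(6.5K_p) = 1.3/(2·0.51) = 1.275, so K_p = 1.624/6.5 = 0.25.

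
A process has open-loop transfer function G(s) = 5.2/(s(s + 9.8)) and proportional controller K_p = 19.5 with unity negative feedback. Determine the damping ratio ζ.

The closed-loop denominator is s(s+9.8) + 19.5·5.2 = s² + 9.8s + 101.4.
Matching s² + 2ζω_n s + ω_n²: ω_n = √101.4 = 10.07 rad/s and 2ζω_n = 9.8, so ζ = 9.8/(2·10.07) = 0.487.

ζ = 0.487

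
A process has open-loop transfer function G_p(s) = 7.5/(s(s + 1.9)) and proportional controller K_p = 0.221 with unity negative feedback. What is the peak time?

T_p = 3.62 s

From 1 + K_pG_p(s) = 0: s² + 1.9s + 1.657 = 0 ⇒ ω_n = 1.287, ζ = 0.7379.
Damped frequency ω_d = ω_n√(1−ζ²) = 0.8689 rad/s, so peak time T_p = π/ω_d = 3.62 s.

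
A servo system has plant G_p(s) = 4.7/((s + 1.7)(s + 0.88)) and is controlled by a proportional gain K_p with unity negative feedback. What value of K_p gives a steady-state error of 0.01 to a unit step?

K_p = 31.5

For a type-0 loop with proportional control, e_ss = 1/(1 + K_p·G_p(0)).
G_p(0) = 3.142. Require 1/(1 + K_p·3.142) = 0.01, so 1 + 3.142·K_p = 100.
K_p = (100 − 1)/3.142 = 31.5.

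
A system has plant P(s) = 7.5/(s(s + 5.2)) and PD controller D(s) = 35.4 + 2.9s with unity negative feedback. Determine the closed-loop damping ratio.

Forward path: (35.4 + 2.9s)·7.5/(s(s+5.2)). The closed-loop characteristic equation is s² + (5.2 + 7.5·2.9)s + 7.5·35.4 = 0.
That is s² + 26.95s + 265.5 = 0, so ω_n = 16.29 rad/s and ζ = 26.95/(2·16.29) = 0.827.

ζ = 0.827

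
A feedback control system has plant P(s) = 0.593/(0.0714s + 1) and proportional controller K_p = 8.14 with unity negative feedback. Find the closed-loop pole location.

s = -81.61

Closed loop: T(s) = K_p·P/(1+K_p·P) = 4.827/(0.0714s + 1 + 4.827), with pole at s = −(1 + 4.827)/0.0714 = −81.61.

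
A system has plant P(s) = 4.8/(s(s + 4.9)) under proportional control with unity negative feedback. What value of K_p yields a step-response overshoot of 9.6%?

K_p = 3.5

From %OS = 100·exp(−πζ/√(1−ζ²)) = 9.6%, ζ = −ln(0.096)/√(π²+ln²(0.096)) = 0.5979.
Characteristic equation s² + 4.9s + 4.8K_p = 0 gives ζ = 4.9/(2√(4.8K_p)).
Setting ζ = 0.5979: √(4.8K_p) = 4.9/(2·0.5979) = 4.098, so K_p = 16.79/4.8 = 3.5.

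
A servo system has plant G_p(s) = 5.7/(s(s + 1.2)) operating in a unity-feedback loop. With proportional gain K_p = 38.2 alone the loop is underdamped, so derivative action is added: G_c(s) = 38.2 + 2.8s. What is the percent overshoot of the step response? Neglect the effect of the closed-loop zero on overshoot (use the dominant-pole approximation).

10.6%

Forward path: (38.2 + 2.8s)·5.7/(s(s+1.2)). The closed-loop characteristic equation is s² + (1.2 + 5.7·2.8)s + 5.7·38.2 = 0.
That is s² + 17.16s + 217.7 = 0, so ω_n = 14.76 rad/s and ζ = 17.16/(2·14.76) = 0.5815.
%OS = 100·exp(−πζ/√(1−ζ²)) = 10.6%.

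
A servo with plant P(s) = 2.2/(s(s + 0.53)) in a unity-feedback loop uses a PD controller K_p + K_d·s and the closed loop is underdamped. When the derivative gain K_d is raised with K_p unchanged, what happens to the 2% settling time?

Characteristic equation s² + (0.53 + 2.2K_d)s + 2.2K_p = 0: raising K_d increases ζω_n = (0.53+2.2K_d)/2 while the loop stays underdamped, so T_s ≈ 4/(ζω_n) decreases.

decrease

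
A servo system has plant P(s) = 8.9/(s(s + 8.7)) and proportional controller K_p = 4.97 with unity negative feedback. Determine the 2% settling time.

T_s ≈ 0.92 s

From 1 + K_pP(s) = 0: s² + 8.7s + 44.23 = 0 ⇒ ω_n = 6.651, ζ = 0.6541.
2% settling time T_s ≈ 4/(ζω_n) = 4/4.35 = 0.92 s.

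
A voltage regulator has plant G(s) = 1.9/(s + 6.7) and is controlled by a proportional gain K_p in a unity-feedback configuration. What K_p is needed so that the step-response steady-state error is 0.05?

K_p = 67

The loop is type 0, so e_ss(step) = 1/(1 + K_pos) with K_pos = K_p·G(0).
G(0) = 0.2836. Require 1/(1 + K_p·0.2836) = 0.05, so 1 + 0.2836·K_p = 20.
K_p = (20 − 1)/0.2836 = 67.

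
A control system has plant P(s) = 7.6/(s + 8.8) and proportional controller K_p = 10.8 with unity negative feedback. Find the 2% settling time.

T_s ≈ 0.044 s

Closed-loop transfer function: T(s) = K_p·P(s)/(1 + K_p·P(s)) = 82.08/(s + 8.8 + 82.08) = 82.08/(s + 90.88).
Time constant τ = 1/90.88 = 0.011 s, so the 2% settling time is about 4τ = 0.044 s.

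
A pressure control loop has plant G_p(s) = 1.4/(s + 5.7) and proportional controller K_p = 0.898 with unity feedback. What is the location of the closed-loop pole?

Closed-loop transfer function: T(s) = K_p·G_p(s)/(1 + K_p·G_p(s)) = 1.257/(s + 5.7 + 1.257) = 1.257/(s + 6.957).
The closed-loop pole is at s = −6.957.

s = -6.957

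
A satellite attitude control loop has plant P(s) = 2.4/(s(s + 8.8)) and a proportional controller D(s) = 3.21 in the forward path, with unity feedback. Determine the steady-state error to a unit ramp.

The loop has one pole at the origin (type 1). Velocity error constant K_v = lim_{s→0} s·D(s)P(s) = 3.21·2.4/8.8 = 0.8755.
Steady-state error to a unit ramp: e_ss = 1/K_v = 1.14.

1.14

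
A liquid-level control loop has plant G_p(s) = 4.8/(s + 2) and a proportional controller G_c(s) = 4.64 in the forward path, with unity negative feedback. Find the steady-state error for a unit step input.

0.0824

The loop is type 0. Static position error constant K_pos = G_c(0)·G_p(0) = 4.64·2.4 = 11.14.
Steady-state error to a unit step: e_ss = 1/(1+K_pos) = 1/12.14 = 0.0824.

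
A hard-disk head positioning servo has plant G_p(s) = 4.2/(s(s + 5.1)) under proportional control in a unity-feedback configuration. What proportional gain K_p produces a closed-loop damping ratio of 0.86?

K_p = 2.09

Closed-loop characteristic equation: s² + 5.1s + K_p·4.2 = 0.
So ω_n = √(4.2K_p) and 2ζω_n = 5.1, giving ζ = 5.1/(2√(4.2K_p)).
Setting ζ = 0.86: √(4.2K_p) = 5.1/(2·0.86) = 2.965, so K_p = 8.792/4.2 = 2.09.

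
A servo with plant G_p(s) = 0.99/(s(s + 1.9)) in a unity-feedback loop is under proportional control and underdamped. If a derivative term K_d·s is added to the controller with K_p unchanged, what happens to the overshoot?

The derivative term adds K·K_d to the s-coefficient of the characteristic equation, raising 2ζω_n while ω_n is unchanged; ζ increases, so overshoot decreases.

decrease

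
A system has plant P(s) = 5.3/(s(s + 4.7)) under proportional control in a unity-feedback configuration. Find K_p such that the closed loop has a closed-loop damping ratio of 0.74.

K_p = 1.9

Closed-loop characteristic equation: s² + 4.7s + K_p·5.3 = 0.
So ω_n = √(5.3K_p) and 2ζω_n = 4.7, giving ζ = 4.7/(2√(5.3K_p)).
Setting ζ = 0.74: √(5.3K_p) = 4.7/(2·0.74) = 3.176, so K_p = 10.08/5.3 = 1.9.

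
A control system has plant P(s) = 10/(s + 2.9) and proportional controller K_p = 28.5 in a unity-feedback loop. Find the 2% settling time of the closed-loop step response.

T_s ≈ 0.0139 s

Closed-loop transfer function: T(s) = K_p·P(s)/(1 + K_p·P(s)) = 285/(s + 2.9 + 285) = 285/(s + 287.9).
Time constant τ = 1/287.9 = 0.003473 s, so the 2% settling time is about 4τ = 0.0139 s.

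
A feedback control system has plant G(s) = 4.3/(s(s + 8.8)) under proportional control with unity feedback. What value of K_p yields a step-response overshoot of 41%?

From %OS = 100·exp(−πζ/√(1−ζ²)) = 41%, ζ = −ln(0.41)/√(π²+ln²(0.41)) = 0.273.
Characteristic equation s² + 8.8s + 4.3K_p = 0 gives ζ = 8.8/(2√(4.3K_p)).
Setting ζ = 0.273: √(4.3K_p) = 8.8/(2·0.273) = 16.12, so K_p = 259.7/4.3 = 60.4.

K_p = 60.4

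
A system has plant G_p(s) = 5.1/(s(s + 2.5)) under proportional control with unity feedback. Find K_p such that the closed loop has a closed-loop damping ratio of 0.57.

Closed-loop characteristic equation: s² + 2.5s + K_p·5.1 = 0.
So ω_n = √(5.1K_p) and 2ζω_n = 2.5, giving ζ = 2.5/(2√(5.1K_p)).
Setting ζ = 0.57: √(5.1K_p) = 2.5/(2·0.57) = 2.193, so K_p = 4.809/5.1 = 0.943.

K_p = 0.943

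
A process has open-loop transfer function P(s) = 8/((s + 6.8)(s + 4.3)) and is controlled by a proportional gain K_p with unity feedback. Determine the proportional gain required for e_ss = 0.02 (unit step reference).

K_p = 179

Steady-state error for a unit step on this type-0 loop is 1/(1 + K_p·P(0)).
P(0) = 0.2736. Require 1/(1 + K_p·0.2736) = 0.02, so 1 + 0.2736·K_p = 50.
K_p = (50 − 1)/0.2736 = 179.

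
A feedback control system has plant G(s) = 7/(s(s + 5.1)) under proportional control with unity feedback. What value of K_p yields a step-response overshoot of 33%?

From %OS = 100·exp(−πζ/√(1−ζ²)) = 33%, ζ = −ln(0.33)/√(π²+ln²(0.33)) = 0.3328.
Characteristic equation s² + 5.1s + 7K_p = 0 gives ζ = 5.1/(2√(7K_p)).
Setting ζ = 0.3328: √(7K_p) = 5.1/(2·0.3328) = 7.663, so K_p = 58.72/7 = 8.39.

K_p = 8.39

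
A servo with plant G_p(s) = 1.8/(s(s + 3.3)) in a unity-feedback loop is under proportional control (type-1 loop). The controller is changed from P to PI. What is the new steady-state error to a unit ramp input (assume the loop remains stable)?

The integrator raises the loop to type 2, so K_v → ∞ and e_ss to a ramp is zero.

0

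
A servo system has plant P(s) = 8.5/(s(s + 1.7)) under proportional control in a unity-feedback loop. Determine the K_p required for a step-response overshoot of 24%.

From %OS = 100·exp(−πζ/√(1−ζ²)) = 24%, ζ = −ln(0.24)/√(π²+ln²(0.24)) = 0.4136.
Characteristic equation s² + 1.7s + 8.5K_p = 0 gives ζ = 1.7/(2√(8.5K_p)).
Setting ζ = 0.4136: √(8.5K_p) = 1.7/(2·0.4136) = 2.055, so K_p = 4.224/8.5 = 0.497.

K_p = 0.497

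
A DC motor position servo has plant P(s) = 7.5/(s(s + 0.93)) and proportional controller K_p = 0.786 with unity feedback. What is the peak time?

Closed-loop characteristic equation: s² + 0.93s + 5.895 = 0, so ω_n = 2.428 rad/s and ζ = 0.93/(2·2.428) = 0.1915.
Damped frequency ω_d = ω_n√(1−ζ²) = 2.383 rad/s, so peak time T_p = π/ω_d = 1.32 s.

T_p = 1.32 s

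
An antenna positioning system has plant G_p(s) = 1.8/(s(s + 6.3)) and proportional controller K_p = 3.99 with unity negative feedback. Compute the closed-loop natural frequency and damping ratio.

ω_n = 2.68 rad/s, ζ = 1.18

With unity feedback the closed-loop characteristic equation is s² + 6.3s + 3.99·1.8 = s² + 6.3s + 7.182 = 0.
So ω_n² = 7.182 ⇒ ω_n = 2.68 rad/s, and ζ = 6.3/(2ω_n) = 1.18.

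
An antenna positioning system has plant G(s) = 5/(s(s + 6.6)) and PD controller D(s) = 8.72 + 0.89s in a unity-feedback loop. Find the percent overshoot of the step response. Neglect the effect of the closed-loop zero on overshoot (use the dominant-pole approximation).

Forward path: (8.72 + 0.89s)·5/(s(s+6.6)). The closed-loop characteristic equation is s² + (6.6 + 5·0.89)s + 5·8.72 = 0.
That is s² + 11.05s + 43.6 = 0, so ω_n = 6.603 rad/s and ζ = 11.05/(2·6.603) = 0.8367.
%OS = 100·exp(−πζ/√(1−ζ²)) = 0.823%.

0.823%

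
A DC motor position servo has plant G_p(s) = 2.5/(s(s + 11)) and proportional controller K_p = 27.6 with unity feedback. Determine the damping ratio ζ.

1 + K_p·G_p(s) = 0 gives s² + 11s + 69 = 0.
Matching s² + 2ζω_n s + ω_n²: ω_n = √69 = 8.307 rad/s and 2ζω_n = 11, so ζ = 11/(2·8.307) = 0.662.

ζ = 0.662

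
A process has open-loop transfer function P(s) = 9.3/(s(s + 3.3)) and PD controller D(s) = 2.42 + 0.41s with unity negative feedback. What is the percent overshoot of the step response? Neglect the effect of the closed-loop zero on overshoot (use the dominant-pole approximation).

Forward path: (2.42 + 0.41s)·9.3/(s(s+3.3)). The closed-loop characteristic equation is s² + (3.3 + 9.3·0.41)s + 9.3·2.42 = 0.
That is s² + 7.113s + 22.51 = 0, so ω_n = 4.744 rad/s and ζ = 7.113/(2·4.744) = 0.7497.
%OS = 100·exp(−πζ/√(1−ζ²)) = 2.85%.

2.85%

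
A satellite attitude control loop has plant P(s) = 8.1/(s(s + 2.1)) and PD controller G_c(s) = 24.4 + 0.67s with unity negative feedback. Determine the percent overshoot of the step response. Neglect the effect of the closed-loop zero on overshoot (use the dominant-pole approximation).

Forward path: (24.4 + 0.67s)·8.1/(s(s+2.1)). The closed-loop characteristic equation is s² + (2.1 + 8.1·0.67)s + 8.1·24.4 = 0.
That is s² + 7.527s + 197.6 = 0, so ω_n = 14.06 rad/s and ζ = 7.527/(2·14.06) = 0.2677.
%OS = 100·exp(−πζ/√(1−ζ²)) = 41.8%.

41.8%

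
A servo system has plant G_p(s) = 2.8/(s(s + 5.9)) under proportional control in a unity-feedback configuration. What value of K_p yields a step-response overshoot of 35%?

From %OS = 100·exp(−πζ/√(1−ζ²)) = 35%, ζ = −ln(0.35)/√(π²+ln²(0.35)) = 0.3169.
Characteristic equation s² + 5.9s + 2.8K_p = 0 gives ζ = 5.9/(2√(2.8K_p)).
Setting ζ = 0.3169: √(2.8K_p) = 5.9/(2·0.3169) = 9.308, so K_p = 86.63/2.8 = 30.9.

K_p = 30.9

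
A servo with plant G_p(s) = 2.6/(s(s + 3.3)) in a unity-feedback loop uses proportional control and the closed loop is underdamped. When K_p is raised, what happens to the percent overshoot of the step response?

ζ = 3.3/(2√(2.6K_p)) decreases as K_p grows; lower damping means more overshoot.

increase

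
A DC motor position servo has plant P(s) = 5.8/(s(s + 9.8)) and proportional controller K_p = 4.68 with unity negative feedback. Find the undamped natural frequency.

1 + K_p·P(s) = 0 gives s² + 9.8s + 27.14 = 0.
Matching s² + 2ζω_n s + ω_n²: ω_n = √27.14 = 5.21 rad/s and 2ζω_n = 9.8, so ζ = 9.8/(2·5.21) = 0.941.

ω_n = 5.21 rad/s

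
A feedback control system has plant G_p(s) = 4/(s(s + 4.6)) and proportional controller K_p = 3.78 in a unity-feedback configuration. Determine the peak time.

T_p = 1 s

Closed-loop characteristic equation: s² + 4.6s + 15.12 = 0, so ω_n = 3.888 rad/s and ζ = 4.6/(2·3.888) = 0.5915.
Damped frequency ω_d = ω_n√(1−ζ²) = 3.135 rad/s, so peak time T_p = π/ω_d = 1 s.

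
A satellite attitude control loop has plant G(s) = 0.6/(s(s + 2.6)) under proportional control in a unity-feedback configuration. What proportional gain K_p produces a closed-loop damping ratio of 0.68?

K_p = 6.09

Closed-loop characteristic equation: s² + 2.6s + K_p·0.6 = 0.
So ω_n = √(0.6K_p) and 2ζω_n = 2.6, giving ζ = 2.6/(2√(0.6K_p)).
Setting ζ = 0.68: √(0.6K_p) = 2.6/(2·0.68) = 1.912, so K_p = 3.655/0.6 = 6.09.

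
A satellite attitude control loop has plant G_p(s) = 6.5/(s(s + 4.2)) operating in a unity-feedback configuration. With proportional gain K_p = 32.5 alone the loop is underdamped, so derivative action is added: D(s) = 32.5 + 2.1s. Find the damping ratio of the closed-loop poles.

Forward path: (32.5 + 2.1s)·6.5/(s(s+4.2)). The closed-loop characteristic equation is s² + (4.2 + 6.5·2.1)s + 6.5·32.5 = 0.
That is s² + 17.85s + 211.2 = 0, so ω_n = 14.53 rad/s and ζ = 17.85/(2·14.53) = 0.6141.

ζ = 0.614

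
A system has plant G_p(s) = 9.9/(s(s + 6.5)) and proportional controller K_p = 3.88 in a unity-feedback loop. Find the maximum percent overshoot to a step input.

14.4%

Closed-loop characteristic equation: s² + 6.5s + 38.41 = 0, so ω_n = 6.198 rad/s and ζ = 6.5/(2·6.198) = 0.5244.
%OS = 100·exp(−πζ/√(1−ζ²)) = 100·exp(−π·0.5244/√0.725) = 14.4%.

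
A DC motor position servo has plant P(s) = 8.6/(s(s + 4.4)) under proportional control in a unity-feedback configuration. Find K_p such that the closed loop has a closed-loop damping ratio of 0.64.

Closed-loop characteristic equation: s² + 4.4s + K_p·8.6 = 0.
So ω_n = √(8.6K_p) and 2ζω_n = 4.4, giving ζ = 4.4/(2√(8.6K_p)).
Setting ζ = 0.64: √(8.6K_p) = 4.4/(2·0.64) = 3.438, so K_p = 11.82/8.6 = 1.37.

K_p = 1.37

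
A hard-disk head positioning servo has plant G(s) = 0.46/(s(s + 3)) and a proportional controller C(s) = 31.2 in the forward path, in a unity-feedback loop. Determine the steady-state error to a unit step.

The open loop C(s)G(s) has a pole at the origin (type 1), so the static position error constant is infinite and e_ss = 1/(1+∞) = 0.

0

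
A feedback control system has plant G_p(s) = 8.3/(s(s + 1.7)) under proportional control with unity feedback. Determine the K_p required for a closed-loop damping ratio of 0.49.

Closed-loop characteristic equation: s² + 1.7s + K_p·8.3 = 0.
So ω_n = √(8.3K_p) and 2ζω_n = 1.7, giving ζ = 1.7/(2√(8.3K_p)).
Setting ζ = 0.49: √(8.3K_p) = 1.7/(2·0.49) = 1.735, so K_p = 3.009/8.3 = 0.363.

K_p = 0.363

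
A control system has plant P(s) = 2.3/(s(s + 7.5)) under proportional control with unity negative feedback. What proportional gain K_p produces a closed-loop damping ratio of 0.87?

K_p = 8.08

Closed-loop characteristic equation: s² + 7.5s + K_p·2.3 = 0.
So ω_n = √(2.3K_p) and 2ζω_n = 7.5, giving ζ = 7.5/(2√(2.3K_p)).
Setting ζ = 0.87: √(2.3K_p) = 7.5/(2·0.87) = 4.31, so K_p = 18.58/2.3 = 8.08.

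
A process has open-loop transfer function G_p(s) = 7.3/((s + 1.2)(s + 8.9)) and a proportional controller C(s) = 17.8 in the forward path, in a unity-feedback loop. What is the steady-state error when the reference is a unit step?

0.0759

The loop is type 0. Static position error constant K_pos = C(0)·G_p(0) = 17.8·0.6835 = 12.17.
Steady-state error to a unit step: e_ss = 1/(1+K_pos) = 1/13.17 = 0.0759.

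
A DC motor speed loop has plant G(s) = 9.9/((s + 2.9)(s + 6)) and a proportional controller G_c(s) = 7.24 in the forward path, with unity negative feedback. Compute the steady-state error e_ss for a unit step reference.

0.195

The loop is type 0. Static position error constant K_pos = G_c(0)·G(0) = 7.24·0.569 = 4.119.
Steady-state error to a unit step: e_ss = 1/(1+K_pos) = 1/5.119 = 0.195.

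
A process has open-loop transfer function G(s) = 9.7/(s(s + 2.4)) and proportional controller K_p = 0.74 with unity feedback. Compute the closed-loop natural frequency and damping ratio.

The closed-loop denominator is s(s+2.4) + 0.74·9.7 = s² + 2.4s + 7.178.
So ω_n² = 7.178 ⇒ ω_n = 2.679 rad/s, and ζ = 2.4/(2ω_n) = 0.448.

ω_n = 2.68 rad/s, ζ = 0.448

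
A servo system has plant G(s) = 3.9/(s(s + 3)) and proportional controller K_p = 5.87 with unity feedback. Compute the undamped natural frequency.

With unity feedback the closed-loop characteristic equation is s² + 3s + 5.87·3.9 = s² + 3s + 22.89 = 0.
So ω_n² = 22.89 ⇒ ω_n = 4.785 rad/s, and ζ = 3/(2ω_n) = 0.314.

ω_n = 4.78 rad/s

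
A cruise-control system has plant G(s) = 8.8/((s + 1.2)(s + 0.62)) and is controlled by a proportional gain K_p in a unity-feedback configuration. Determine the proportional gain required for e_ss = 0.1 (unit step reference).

The loop is type 0, so e_ss(step) = 1/(1 + K_pos) with K_pos = K_p·G(0).
G(0) = 11.83. Require 1/(1 + K_p·11.83) = 0.1, so 1 + 11.83·K_p = 10.
K_p = (10 − 1)/11.83 = 0.761.

K_p = 0.761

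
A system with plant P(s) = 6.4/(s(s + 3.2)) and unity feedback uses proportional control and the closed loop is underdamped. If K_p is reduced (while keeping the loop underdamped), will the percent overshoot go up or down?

decrease

ζ = 3.2/(2√(6.4K_p)) rises as K_p falls; higher damping means less overshoot.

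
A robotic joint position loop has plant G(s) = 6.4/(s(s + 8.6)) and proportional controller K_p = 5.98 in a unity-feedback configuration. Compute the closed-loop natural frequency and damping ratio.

The closed-loop denominator is s(s+8.6) + 5.98·6.4 = s² + 8.6s + 38.27.
So ω_n² = 38.27 ⇒ ω_n = 6.186 rad/s, and ζ = 8.6/(2ω_n) = 0.695.

ω_n = 6.19 rad/s, ζ = 0.695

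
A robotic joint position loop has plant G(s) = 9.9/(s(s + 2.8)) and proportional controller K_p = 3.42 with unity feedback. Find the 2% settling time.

T_s ≈ 2.86 s

The closed-loop denominator s² + 2.8s + 33.86 gives ω_n = √33.86 = 5.819 and ζ = 2.8/(2ω_n) = 0.2406.
2% settling time T_s ≈ 4/(ζω_n) = 4/1.4 = 2.86 s.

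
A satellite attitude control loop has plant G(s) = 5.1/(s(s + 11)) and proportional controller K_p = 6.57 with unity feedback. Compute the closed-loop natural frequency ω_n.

ω_n = 5.79 rad/s

With unity feedback the closed-loop characteristic equation is s² + 11s + 6.57·5.1 = s² + 11s + 33.51 = 0.
So ω_n² = 33.51 ⇒ ω_n = 5.789 rad/s, and ζ = 11/(2ω_n) = 0.95.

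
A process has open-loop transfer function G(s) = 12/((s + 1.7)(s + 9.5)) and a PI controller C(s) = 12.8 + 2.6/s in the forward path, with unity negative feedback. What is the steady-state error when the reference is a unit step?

The open loop C(s)G(s) has a pole at the origin (type 1), so the static position error constant is infinite and e_ss = 1/(1+∞) = 0.

0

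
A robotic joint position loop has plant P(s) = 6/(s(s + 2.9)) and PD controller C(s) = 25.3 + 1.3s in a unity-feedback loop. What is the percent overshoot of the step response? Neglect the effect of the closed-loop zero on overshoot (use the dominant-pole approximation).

Forward path: (25.3 + 1.3s)·6/(s(s+2.9)). The closed-loop characteristic equation is s² + (2.9 + 6·1.3)s + 6·25.3 = 0.
That is s² + 10.7s + 151.8 = 0, so ω_n = 12.32 rad/s and ζ = 10.7/(2·12.32) = 0.4342.
%OS = 100·exp(−πζ/√(1−ζ²)) = 22%.

22%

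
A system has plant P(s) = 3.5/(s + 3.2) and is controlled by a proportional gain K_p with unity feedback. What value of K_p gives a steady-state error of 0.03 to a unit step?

K_p = 29.6

The loop is type 0, so e_ss(step) = 1/(1 + K_pos) with K_pos = K_p·P(0).
P(0) = 1.094. Require 1/(1 + K_p·1.094) = 0.03, so 1 + 1.094·K_p = 33.33.
K_p = (33.33 − 1)/1.094 = 29.6.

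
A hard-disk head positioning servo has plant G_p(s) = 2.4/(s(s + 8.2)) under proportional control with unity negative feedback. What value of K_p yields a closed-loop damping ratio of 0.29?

Closed-loop characteristic equation: s² + 8.2s + K_p·2.4 = 0.
So ω_n = √(2.4K_p) and 2ζω_n = 8.2, giving ζ = 8.2/(2√(2.4K_p)).
Setting ζ = 0.29: √(2.4K_p) = 8.2/(2·0.29) = 14.14, so K_p = 199.9/2.4 = 83.3.

K_p = 83.3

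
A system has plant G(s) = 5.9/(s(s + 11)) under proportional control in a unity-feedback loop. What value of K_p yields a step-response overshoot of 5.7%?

From %OS = 100·exp(−πζ/√(1−ζ²)) = 5.7%, ζ = −ln(0.057)/√(π²+ln²(0.057)) = 0.6738.
Characteristic equation s² + 11s + 5.9K_p = 0 gives ζ = 11/(2√(5.9K_p)).
Setting ζ = 0.6738: √(5.9K_p) = 11/(2·0.6738) = 8.163, so K_p = 66.63/5.9 = 11.3.

K_p = 11.3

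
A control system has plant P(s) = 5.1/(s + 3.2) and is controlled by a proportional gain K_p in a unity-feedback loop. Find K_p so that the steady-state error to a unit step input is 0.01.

Steady-state error for a unit step on this type-0 loop is 1/(1 + K_p·P(0)).
P(0) = 1.594. Require 1/(1 + K_p·1.594) = 0.01, so 1 + 1.594·K_p = 100.
K_p = (100 − 1)/1.594 = 62.1.

K_p = 62.1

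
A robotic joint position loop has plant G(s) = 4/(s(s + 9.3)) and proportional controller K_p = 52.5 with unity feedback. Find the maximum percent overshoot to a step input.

34.5%

The closed-loop denominator s² + 9.3s + 210 gives ω_n = √210 = 14.49 and ζ = 9.3/(2ω_n) = 0.3209.
%OS = 100·exp(−πζ/√(1−ζ²)) = 100·exp(−π·0.3209/√0.897) = 34.5%.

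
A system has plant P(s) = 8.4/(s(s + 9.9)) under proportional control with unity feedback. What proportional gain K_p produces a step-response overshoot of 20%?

K_p = 14

From %OS = 100·exp(−πζ/√(1−ζ²)) = 20%, ζ = −ln(0.2)/√(π²+ln²(0.2)) = 0.4559.
Characteristic equation s² + 9.9s + 8.4K_p = 0 gives ζ = 9.9/(2√(8.4K_p)).
Setting ζ = 0.4559: √(8.4K_p) = 9.9/(2·0.4559) = 10.86, so K_p = 117.9/8.4 = 14.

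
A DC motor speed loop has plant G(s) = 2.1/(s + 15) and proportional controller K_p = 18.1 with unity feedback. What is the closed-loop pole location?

Closed-loop transfer function: T(s) = K_p·G(s)/(1 + K_p·G(s)) = 38.01/(s + 15 + 38.01) = 38.01/(s + 53.01).
The closed-loop pole is at s = −53.01.

s = -53.01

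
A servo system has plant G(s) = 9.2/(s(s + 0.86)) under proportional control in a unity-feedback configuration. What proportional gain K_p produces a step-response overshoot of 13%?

From %OS = 100·exp(−πζ/√(1−ζ²)) = 13%, ζ = −ln(0.13)/√(π²+ln²(0.13)) = 0.5446.
Characteristic equation s² + 0.86s + 9.2K_p = 0 gives ζ = 0.86/(2√(9.2K_p)).
Setting ζ = 0.5446: √(9.2K_p) = 0.86/(2·0.5446) = 0.7895, so K_p = 0.6233/9.2 = 0.0678.

K_p = 0.0678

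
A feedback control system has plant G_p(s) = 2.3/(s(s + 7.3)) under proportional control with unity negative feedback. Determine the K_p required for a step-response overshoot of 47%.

K_p = 106

From %OS = 100·exp(−πζ/√(1−ζ²)) = 47%, ζ = −ln(0.47)/√(π²+ln²(0.47)) = 0.2337.
Characteristic equation s² + 7.3s + 2.3K_p = 0 gives ζ = 7.3/(2√(2.3K_p)).
Setting ζ = 0.2337: √(2.3K_p) = 7.3/(2·0.2337) = 15.62, so K_p = 244/2.3 = 106.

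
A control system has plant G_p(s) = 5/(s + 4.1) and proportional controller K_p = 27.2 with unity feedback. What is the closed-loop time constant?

Closed-loop transfer function: T(s) = K_p·G_p(s)/(1 + K_p·G_p(s)) = 136/(s + 4.1 + 136) = 136/(s + 140.1).
Time constant τ = 1/140.1 = 0.00714 s.

τ = 0.00714 s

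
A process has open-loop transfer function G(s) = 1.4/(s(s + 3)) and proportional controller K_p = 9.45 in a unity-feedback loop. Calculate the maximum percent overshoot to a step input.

24.1%

The closed-loop denominator s² + 3s + 13.23 gives ω_n = √13.23 = 3.637 and ζ = 3/(2ω_n) = 0.4124.
%OS = 100·exp(−πζ/√(1−ζ²)) = 100·exp(−π·0.4124/√0.8299) = 24.1%.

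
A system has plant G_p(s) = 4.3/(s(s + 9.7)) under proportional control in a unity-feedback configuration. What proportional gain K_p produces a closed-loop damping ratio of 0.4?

Closed-loop characteristic equation: s² + 9.7s + K_p·4.3 = 0.
So ω_n = √(4.3K_p) and 2ζω_n = 9.7, giving ζ = 9.7/(2√(4.3K_p)).
Setting ζ = 0.4: √(4.3K_p) = 9.7/(2·0.4) = 12.12, so K_p = 147/4.3 = 34.2.

K_p = 34.2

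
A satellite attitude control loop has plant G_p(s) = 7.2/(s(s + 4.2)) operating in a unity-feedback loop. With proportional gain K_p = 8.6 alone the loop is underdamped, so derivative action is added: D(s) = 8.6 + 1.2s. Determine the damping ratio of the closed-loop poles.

ζ = 0.816

Forward path: (8.6 + 1.2s)·7.2/(s(s+4.2)). The closed-loop characteristic equation is s² + (4.2 + 7.2·1.2)s + 7.2·8.6 = 0.
That is s² + 12.84s + 61.92 = 0, so ω_n = 7.869 rad/s and ζ = 12.84/(2·7.869) = 0.8159.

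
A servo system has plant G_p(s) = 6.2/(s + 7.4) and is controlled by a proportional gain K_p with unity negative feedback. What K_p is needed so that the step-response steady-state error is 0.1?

Steady-state error for a unit step on this type-0 loop is 1/(1 + K_p·G_p(0)).
G_p(0) = 0.8378. Require 1/(1 + K_p·0.8378) = 0.1, so 1 + 0.8378·K_p = 10.
K_p = (10 − 1)/0.8378 = 10.7.

K_p = 10.7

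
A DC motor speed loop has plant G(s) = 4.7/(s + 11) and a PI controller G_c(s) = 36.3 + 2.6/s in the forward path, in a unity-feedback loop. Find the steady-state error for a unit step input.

The open loop G_c(s)G(s) has a pole at the origin (type 1), so the static position error constant is infinite and e_ss = 1/(1+∞) = 0.

0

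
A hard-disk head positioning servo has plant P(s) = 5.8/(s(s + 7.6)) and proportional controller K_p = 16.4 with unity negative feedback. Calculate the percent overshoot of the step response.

26.5%

The closed-loop denominator s² + 7.6s + 95.12 gives ω_n = √95.12 = 9.753 and ζ = 7.6/(2ω_n) = 0.3896.
%OS = 100·exp(−πζ/√(1−ζ²)) = 100·exp(−π·0.3896/√0.8482) = 26.5%.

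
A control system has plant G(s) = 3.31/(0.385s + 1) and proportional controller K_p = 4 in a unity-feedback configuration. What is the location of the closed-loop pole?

Closed loop: T(s) = K_p·G/(1+K_p·G) = 13.24/(0.385s + 1 + 13.24), with pole at s = −(1 + 13.24)/0.385 = −36.99.

s = -36.99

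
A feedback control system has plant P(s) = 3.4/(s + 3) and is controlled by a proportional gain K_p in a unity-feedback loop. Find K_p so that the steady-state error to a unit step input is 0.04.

K_p = 21.2

The loop is type 0, so e_ss(step) = 1/(1 + K_pos) with K_pos = K_p·P(0).
P(0) = 1.133. Require 1/(1 + K_p·1.133) = 0.04, so 1 + 1.133·K_p = 25.
K_p = (25 − 1)/1.133 = 21.2.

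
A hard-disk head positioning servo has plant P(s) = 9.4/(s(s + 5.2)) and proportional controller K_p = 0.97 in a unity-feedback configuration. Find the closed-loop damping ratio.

The closed-loop denominator is s(s+5.2) + 0.97·9.4 = s² + 5.2s + 9.118.
So ω_n² = 9.118 ⇒ ω_n = 3.02 rad/s, and ζ = 5.2/(2ω_n) = 0.861.

ζ = 0.861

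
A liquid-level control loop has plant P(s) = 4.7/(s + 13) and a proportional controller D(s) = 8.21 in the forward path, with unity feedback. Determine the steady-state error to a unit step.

0.252

The loop is type 0. Static position error constant K_pos = D(0)·P(0) = 8.21·0.3615 = 2.968.
Steady-state error to a unit step: e_ss = 1/(1+K_pos) = 1/3.968 = 0.252.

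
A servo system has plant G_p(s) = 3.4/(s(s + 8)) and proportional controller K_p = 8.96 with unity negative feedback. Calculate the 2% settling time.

T_s ≈ 1 s

The closed-loop denominator s² + 8s + 30.46 gives ω_n = √30.46 = 5.519 and ζ = 8/(2ω_n) = 0.7247.
2% settling time T_s ≈ 4/(ζω_n) = 4/4 = 1 s.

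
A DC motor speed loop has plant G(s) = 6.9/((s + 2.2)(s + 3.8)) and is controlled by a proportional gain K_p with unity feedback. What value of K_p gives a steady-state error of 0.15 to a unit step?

K_p = 6.87

For a type-0 loop with proportional control, e_ss = 1/(1 + K_p·G(0)).
G(0) = 0.8254. Require 1/(1 + K_p·0.8254) = 0.15, so 1 + 0.8254·K_p = 6.667.
K_p = (6.667 − 1)/0.8254 = 6.87.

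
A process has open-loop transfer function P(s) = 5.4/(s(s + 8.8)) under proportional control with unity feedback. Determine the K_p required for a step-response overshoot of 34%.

From %OS = 100·exp(−πζ/√(1−ζ²)) = 34%, ζ = −ln(0.34)/√(π²+ln²(0.34)) = 0.3248.
Characteristic equation s² + 8.8s + 5.4K_p = 0 gives ζ = 8.8/(2√(5.4K_p)).
Setting ζ = 0.3248: √(5.4K_p) = 8.8/(2·0.3248) = 13.55, so K_p = 183.5/5.4 = 34.

K_p = 34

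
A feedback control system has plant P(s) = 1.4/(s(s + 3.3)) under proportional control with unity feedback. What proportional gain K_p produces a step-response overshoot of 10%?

From %OS = 100·exp(−πζ/√(1−ζ²)) = 10%, ζ = −ln(0.1)/√(π²+ln²(0.1)) = 0.5912.
Characteristic equation s² + 3.3s + 1.4K_p = 0 gives ζ = 3.3/(2√(1.4K_p)).
Setting ζ = 0.5912: √(1.4K_p) = 3.3/(2·0.5912) = 2.791, so K_p = 7.79/1.4 = 5.56.

K_p = 5.56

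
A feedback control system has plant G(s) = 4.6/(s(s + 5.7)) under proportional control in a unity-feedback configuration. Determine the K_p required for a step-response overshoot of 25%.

From %OS = 100·exp(−πζ/√(1−ζ²)) = 25%, ζ = −ln(0.25)/√(π²+ln²(0.25)) = 0.4037.
Characteristic equation s² + 5.7s + 4.6K_p = 0 gives ζ = 5.7/(2√(4.6K_p)).
Setting ζ = 0.4037: √(4.6K_p) = 5.7/(2·0.4037) = 7.059, so K_p = 49.84/4.6 = 10.8.

K_p = 10.8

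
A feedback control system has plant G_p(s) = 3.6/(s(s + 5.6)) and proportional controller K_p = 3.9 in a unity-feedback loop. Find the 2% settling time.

The closed-loop denominator s² + 5.6s + 14.04 gives ω_n = √14.04 = 3.747 and ζ = 5.6/(2ω_n) = 0.7473.
2% settling time T_s ≈ 4/(ζω_n) = 4/2.8 = 1.43 s.

T_s ≈ 1.43 s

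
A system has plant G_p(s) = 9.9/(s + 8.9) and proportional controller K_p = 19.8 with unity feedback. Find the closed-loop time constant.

Closed-loop transfer function: T(s) = K_p·G_p(s)/(1 + K_p·G_p(s)) = 196/(s + 8.9 + 196) = 196/(s + 204.9).
Time constant τ = 1/204.9 = 0.00488 s.

τ = 0.00488 s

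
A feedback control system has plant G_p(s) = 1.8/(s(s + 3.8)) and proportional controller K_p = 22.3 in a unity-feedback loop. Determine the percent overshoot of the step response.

37.2%

From 1 + K_pG_p(s) = 0: s² + 3.8s + 40.14 = 0 ⇒ ω_n = 6.336, ζ = 0.2999.
%OS = 100·exp(−πζ/√(1−ζ²)) = 100·exp(−π·0.2999/√0.9101) = 37.2%.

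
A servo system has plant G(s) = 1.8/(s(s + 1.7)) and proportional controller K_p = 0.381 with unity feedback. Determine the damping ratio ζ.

ζ = 1.03

The closed-loop denominator is s(s+1.7) + 0.381·1.8 = s² + 1.7s + 0.6858.
So ω_n² = 0.6858 ⇒ ω_n = 0.8281 rad/s, and ζ = 1.7/(2ω_n) = 1.03.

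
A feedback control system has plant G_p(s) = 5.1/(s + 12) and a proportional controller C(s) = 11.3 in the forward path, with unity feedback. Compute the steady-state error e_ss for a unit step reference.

The loop is type 0. Static position error constant K_pos = C(0)·G_p(0) = 11.3·0.425 = 4.803.
Steady-state error to a unit step: e_ss = 1/(1+K_pos) = 1/5.803 = 0.172.

0.172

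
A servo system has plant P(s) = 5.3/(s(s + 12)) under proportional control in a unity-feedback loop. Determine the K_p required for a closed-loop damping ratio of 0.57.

K_p = 20.9

Closed-loop characteristic equation: s² + 12s + K_p·5.3 = 0.
So ω_n = √(5.3K_p) and 2ζω_n = 12, giving ζ = 12/(2√(5.3K_p)).
Setting ζ = 0.57: √(5.3K_p) = 12/(2·0.57) = 10.53, so K_p = 110.8/5.3 = 20.9.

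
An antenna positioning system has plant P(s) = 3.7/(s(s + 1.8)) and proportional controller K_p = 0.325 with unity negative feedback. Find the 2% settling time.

The closed-loop denominator s² + 1.8s + 1.203 gives ω_n = √1.203 = 1.097 and ζ = 1.8/(2ω_n) = 0.8207.
2% settling time T_s ≈ 4/(ζω_n) = 4/0.9 = 4.44 s.

T_s ≈ 4.44 s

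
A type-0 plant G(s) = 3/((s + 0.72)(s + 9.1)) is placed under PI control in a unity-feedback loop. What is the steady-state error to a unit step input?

The PI controller's integrator makes the forward path type 1, so e_ss to a step is zero.

0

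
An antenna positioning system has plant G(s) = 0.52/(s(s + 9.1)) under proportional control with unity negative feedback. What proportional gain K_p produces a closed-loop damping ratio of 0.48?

K_p = 173

Closed-loop characteristic equation: s² + 9.1s + K_p·0.52 = 0.
So ω_n = √(0.52K_p) and 2ζω_n = 9.1, giving ζ = 9.1/(2√(0.52K_p)).
Setting ζ = 0.48: √(0.52K_p) = 9.1/(2·0.48) = 9.479, so K_p = 89.85/0.52 = 173.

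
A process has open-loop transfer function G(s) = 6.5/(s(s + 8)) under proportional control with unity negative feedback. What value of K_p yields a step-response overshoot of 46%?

From %OS = 100·exp(−πζ/√(1−ζ²)) = 46%, ζ = −ln(0.46)/√(π²+ln²(0.46)) = 0.24.
Characteristic equation s² + 8s + 6.5K_p = 0 gives ζ = 8/(2√(6.5K_p)).
Setting ζ = 0.24: √(6.5K_p) = 8/(2·0.24) = 16.67, so K_p = 277.9/6.5 = 42.8.

K_p = 42.8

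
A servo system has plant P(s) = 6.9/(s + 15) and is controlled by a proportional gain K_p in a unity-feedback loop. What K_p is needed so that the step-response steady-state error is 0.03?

The loop is type 0, so e_ss(step) = 1/(1 + K_pos) with K_pos = K_p·P(0).
P(0) = 0.46. Require 1/(1 + K_p·0.46) = 0.03, so 1 + 0.46·K_p = 33.33.
K_p = (33.33 − 1)/0.46 = 70.3.

K_p = 70.3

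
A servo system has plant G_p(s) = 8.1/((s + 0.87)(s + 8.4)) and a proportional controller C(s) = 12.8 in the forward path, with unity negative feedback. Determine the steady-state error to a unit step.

0.0658

The loop is type 0. Static position error constant K_pos = C(0)·G_p(0) = 12.8·1.108 = 14.19.
Steady-state error to a unit step: e_ss = 1/(1+K_pos) = 1/15.19 = 0.0658.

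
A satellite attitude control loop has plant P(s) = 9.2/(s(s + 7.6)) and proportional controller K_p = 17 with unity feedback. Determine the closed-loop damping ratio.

ζ = 0.304

1 + K_p·P(s) = 0 gives s² + 7.6s + 156.4 = 0.
So ω_n² = 156.4 ⇒ ω_n = 12.51 rad/s, and ζ = 7.6/(2ω_n) = 0.304.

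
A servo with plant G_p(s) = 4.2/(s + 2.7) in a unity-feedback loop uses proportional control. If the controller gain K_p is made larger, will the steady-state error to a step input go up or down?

decrease

The position error constant K_pos = K_p·G_p(0) grows with K_p, and e_ss = 1/(1+K_pos) falls.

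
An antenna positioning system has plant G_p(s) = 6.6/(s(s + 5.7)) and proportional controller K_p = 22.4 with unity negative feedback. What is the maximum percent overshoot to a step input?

46.9%

From 1 + K_pG_p(s) = 0: s² + 5.7s + 147.8 = 0 ⇒ ω_n = 12.16, ζ = 0.2344.
%OS = 100·exp(−πζ/√(1−ζ²)) = 100·exp(−π·0.2344/√0.9451) = 46.9%.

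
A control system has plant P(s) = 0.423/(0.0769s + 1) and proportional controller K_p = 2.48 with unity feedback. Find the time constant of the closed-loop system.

τ = 0.0375 s

Closed loop: T(s) = K_p·P/(1+K_p·P) = 1.049/(0.0769s + 1 + 1.049), with pole at s = −(1 + 1.049)/0.0769 = −26.65.
Closed-loop time constant τ = 1/26.65 = 0.0375 s.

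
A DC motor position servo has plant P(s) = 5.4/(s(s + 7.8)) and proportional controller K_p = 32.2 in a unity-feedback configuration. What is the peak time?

T_p = 0.249 s

The closed-loop denominator s² + 7.8s + 173.9 gives ω_n = √173.9 = 13.19 and ζ = 7.8/(2ω_n) = 0.2958.
Damped frequency ω_d = ω_n√(1−ζ²) = 12.6 rad/s, so peak time T_p = π/ω_d = 0.249 s.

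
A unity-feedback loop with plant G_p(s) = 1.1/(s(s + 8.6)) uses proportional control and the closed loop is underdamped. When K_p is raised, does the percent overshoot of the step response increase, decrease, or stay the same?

ζ = 8.6/(2√(1.1K_p)) decreases as K_p grows; lower damping means more overshoot.

increase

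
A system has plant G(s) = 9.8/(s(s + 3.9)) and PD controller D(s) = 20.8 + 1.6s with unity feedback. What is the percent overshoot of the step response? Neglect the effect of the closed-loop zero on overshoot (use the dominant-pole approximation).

Forward path: (20.8 + 1.6s)·9.8/(s(s+3.9)). The closed-loop characteristic equation is s² + (3.9 + 9.8·1.6)s + 9.8·20.8 = 0.
That is s² + 19.58s + 203.8 = 0, so ω_n = 14.28 rad/s and ζ = 19.58/(2·14.28) = 0.6857.
%OS = 100·exp(−πζ/√(1−ζ²)) = 5.18%.

5.18%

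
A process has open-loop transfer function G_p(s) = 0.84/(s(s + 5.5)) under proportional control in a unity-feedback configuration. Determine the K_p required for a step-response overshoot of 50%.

K_p = 194

From %OS = 100·exp(−πζ/√(1−ζ²)) = 50%, ζ = −ln(0.5)/√(π²+ln²(0.5)) = 0.2155.
Characteristic equation s² + 5.5s + 0.84K_p = 0 gives ζ = 5.5/(2√(0.84K_p)).
Setting ζ = 0.2155: √(0.84K_p) = 5.5/(2·0.2155) = 12.76, so K_p = 162.9/0.84 = 194.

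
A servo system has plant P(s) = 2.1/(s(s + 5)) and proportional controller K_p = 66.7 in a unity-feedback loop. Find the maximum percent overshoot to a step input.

From 1 + K_pP(s) = 0: s² + 5s + 140.1 = 0 ⇒ ω_n = 11.84, ζ = 0.2112.
%OS = 100·exp(−πζ/√(1−ζ²)) = 100·exp(−π·0.2112/√0.9554) = 50.7%.

50.7%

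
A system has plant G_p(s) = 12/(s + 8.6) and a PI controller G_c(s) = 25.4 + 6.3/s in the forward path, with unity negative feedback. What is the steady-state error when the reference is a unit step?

The open loop G_c(s)G_p(s) has a pole at the origin (type 1), so the static position error constant is infinite and e_ss = 1/(1+∞) = 0.

0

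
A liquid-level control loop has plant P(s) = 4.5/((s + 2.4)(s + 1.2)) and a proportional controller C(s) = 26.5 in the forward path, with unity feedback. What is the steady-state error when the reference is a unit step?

The loop is type 0. Static position error constant K_pos = C(0)·P(0) = 26.5·1.562 = 41.41.
Steady-state error to a unit step: e_ss = 1/(1+K_pos) = 1/42.41 = 0.0236.

0.0236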